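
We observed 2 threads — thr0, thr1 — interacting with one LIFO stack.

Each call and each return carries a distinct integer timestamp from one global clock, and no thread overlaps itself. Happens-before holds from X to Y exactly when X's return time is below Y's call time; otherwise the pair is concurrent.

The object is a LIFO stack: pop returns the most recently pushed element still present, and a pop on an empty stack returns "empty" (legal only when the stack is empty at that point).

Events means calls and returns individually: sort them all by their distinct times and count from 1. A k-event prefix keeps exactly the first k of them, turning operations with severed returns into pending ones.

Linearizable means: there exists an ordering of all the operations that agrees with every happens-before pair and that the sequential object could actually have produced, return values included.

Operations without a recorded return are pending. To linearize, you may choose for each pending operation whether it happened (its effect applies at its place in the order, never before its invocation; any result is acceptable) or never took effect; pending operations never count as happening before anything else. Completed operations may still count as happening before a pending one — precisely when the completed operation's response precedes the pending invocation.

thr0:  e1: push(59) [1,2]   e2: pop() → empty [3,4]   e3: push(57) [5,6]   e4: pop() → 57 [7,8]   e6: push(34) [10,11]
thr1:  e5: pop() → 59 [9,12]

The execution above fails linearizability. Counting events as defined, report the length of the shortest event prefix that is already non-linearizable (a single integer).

4

events 1..3 are linearizable; a witness order is e1:
step 1: e1 push(59) — stack <59>
adding event 4 (e2 responds at 4) leaves no legal real-time order
e.g. e1, e2: illegal at step 2, since e2 pop() → empty cannot apply there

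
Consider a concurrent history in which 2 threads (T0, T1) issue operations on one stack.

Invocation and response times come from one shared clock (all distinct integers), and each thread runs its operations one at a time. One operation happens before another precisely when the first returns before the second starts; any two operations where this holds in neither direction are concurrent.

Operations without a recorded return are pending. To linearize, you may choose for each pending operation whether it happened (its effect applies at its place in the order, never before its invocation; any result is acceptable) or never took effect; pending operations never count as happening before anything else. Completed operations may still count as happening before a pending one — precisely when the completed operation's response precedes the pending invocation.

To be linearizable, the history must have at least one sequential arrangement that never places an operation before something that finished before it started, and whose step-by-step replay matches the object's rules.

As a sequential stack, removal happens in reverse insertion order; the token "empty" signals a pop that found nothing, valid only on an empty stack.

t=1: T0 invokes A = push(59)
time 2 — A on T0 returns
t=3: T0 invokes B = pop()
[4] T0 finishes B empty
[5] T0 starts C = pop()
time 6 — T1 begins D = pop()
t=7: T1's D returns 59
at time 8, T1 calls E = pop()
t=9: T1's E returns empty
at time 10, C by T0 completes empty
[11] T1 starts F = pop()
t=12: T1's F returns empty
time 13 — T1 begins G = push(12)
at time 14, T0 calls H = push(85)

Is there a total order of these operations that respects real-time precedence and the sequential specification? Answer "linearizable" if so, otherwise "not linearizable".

the violation lands at event 4, B's response at time 4: events 1..3 linearize, events 1..4 do not
exhaustive check: the 2 completed stack ops admit one real-time order; illegal
take A, B: step 2 already fails, because B pop() → empty cannot occur there

not linearizable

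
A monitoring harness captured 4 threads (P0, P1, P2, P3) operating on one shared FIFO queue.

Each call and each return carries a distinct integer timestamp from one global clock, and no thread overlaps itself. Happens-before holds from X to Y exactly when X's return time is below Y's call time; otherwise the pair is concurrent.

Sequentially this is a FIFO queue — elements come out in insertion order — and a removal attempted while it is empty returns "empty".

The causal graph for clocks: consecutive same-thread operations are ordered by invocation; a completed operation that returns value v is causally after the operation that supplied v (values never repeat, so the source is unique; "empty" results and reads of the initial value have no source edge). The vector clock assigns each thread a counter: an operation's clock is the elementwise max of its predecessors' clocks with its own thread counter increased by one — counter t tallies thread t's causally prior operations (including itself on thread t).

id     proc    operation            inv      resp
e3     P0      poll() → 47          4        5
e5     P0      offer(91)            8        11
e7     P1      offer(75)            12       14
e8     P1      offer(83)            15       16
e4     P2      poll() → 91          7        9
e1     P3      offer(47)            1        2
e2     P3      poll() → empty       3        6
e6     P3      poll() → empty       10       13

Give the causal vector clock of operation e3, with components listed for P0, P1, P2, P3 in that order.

VC(e1, invoked at 1): no causal predecessors; +1 on P3 → (0, 0, 0, 1)
VC(e7, invoked at 12): no causal predecessors; +1 on P1 → (0, 1, 0, 0)
e2 (invocation 3): componentwise max over VC(e1)=(0, 0, 0, 1), +1 at P3, giving (0, 0, 0, 2)
e8 (invocation 15): componentwise max over VC(e7)=(0, 1, 0, 0), +1 at P1, giving (0, 2, 0, 0)
e3 (invocation 4): componentwise max over VC(e1)=(0, 0, 0, 1), +1 at P0, giving (1, 0, 0, 1)
e6 (invocation 10): componentwise max over VC(e2)=(0, 0, 0, 2), +1 at P3, giving (0, 0, 0, 3)
e5 (invocation 8): componentwise max over VC(e3)=(1, 0, 0, 1), +1 at P0, giving (2, 0, 0, 1)
e4 (invocation 7): componentwise max over VC(e5)=(2, 0, 0, 1), +1 at P2, giving (2, 0, 1, 1)
target: VC(e3) = (1, 0, 0, 1)

(1, 0, 0, 1)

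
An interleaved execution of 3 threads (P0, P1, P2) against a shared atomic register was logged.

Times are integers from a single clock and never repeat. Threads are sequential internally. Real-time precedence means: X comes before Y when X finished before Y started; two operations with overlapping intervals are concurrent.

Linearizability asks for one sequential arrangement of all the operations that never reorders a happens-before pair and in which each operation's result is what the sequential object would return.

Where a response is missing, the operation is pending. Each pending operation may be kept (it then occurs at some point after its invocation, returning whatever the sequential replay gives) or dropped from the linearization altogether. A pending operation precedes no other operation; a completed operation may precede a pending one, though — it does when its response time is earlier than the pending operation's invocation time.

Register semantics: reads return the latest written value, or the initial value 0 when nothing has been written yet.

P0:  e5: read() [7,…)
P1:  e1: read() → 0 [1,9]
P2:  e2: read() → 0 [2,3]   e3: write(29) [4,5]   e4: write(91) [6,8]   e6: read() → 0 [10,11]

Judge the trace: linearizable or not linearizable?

the violation lands at event 11, e6's response at time 11: events 1..10 linearize, events 1..11 do not
real-time-consistent orders of the 5 completed operations: 4 — all fail the atomic register replay
no completion choice of the 1 pending operation (e5) rescues it — every subset was tried
sample order e1, e2, e3, e4, e6 (pending dropped) stalls at step 5 — e6 read() → 0 has no legal effect
sample order e2, e1, e3, e4, e6 (pending dropped) stalls at step 5 — e6 read() → 0 has no legal effect

not linearizable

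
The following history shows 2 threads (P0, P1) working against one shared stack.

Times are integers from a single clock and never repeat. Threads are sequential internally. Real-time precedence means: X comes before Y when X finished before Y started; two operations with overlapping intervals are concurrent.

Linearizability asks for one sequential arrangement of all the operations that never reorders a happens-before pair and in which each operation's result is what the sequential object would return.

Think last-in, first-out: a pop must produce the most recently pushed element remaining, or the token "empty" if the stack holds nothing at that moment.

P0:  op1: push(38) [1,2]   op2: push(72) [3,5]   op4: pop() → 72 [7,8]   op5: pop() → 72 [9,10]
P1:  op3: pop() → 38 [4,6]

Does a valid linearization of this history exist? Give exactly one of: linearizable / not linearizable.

not linearizable

cut after 9 events: linearizable; cut after 10 events (op5 responds, time 10): not linearizable
the 5 completed operations admit 2 real-time orders; each fails the stack replay
sample order op1, op2, op3, op4, op5 stalls at step 3 — op3 pop() → 38 has no legal effect
sample order op1, op3, op2, op4, op5 stalls at step 5 — op5 pop() → 72 has no legal effect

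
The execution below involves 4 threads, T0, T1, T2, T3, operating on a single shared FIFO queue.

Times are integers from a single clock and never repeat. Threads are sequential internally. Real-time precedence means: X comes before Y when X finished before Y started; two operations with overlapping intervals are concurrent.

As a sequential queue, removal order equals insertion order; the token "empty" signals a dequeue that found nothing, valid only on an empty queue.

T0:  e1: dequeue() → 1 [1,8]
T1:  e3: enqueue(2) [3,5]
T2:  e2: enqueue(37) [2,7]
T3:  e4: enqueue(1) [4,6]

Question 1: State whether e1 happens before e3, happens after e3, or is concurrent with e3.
e1 spans [1,8], e3 spans [3,5]
the intervals overlap in both directions

concurrent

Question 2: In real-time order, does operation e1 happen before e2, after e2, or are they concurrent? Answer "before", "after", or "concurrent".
e1 spans [1,8], e2 spans [2,7]
the intervals overlap in both directions

concurrent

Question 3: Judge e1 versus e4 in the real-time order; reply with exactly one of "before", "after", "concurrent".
e1 spans [1,8], e4 spans [4,6]
the intervals overlap in both directions

concurrent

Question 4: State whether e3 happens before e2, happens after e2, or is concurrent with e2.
e3 spans [3,5], e2 spans [2,7]
the intervals overlap in both directions

concurrent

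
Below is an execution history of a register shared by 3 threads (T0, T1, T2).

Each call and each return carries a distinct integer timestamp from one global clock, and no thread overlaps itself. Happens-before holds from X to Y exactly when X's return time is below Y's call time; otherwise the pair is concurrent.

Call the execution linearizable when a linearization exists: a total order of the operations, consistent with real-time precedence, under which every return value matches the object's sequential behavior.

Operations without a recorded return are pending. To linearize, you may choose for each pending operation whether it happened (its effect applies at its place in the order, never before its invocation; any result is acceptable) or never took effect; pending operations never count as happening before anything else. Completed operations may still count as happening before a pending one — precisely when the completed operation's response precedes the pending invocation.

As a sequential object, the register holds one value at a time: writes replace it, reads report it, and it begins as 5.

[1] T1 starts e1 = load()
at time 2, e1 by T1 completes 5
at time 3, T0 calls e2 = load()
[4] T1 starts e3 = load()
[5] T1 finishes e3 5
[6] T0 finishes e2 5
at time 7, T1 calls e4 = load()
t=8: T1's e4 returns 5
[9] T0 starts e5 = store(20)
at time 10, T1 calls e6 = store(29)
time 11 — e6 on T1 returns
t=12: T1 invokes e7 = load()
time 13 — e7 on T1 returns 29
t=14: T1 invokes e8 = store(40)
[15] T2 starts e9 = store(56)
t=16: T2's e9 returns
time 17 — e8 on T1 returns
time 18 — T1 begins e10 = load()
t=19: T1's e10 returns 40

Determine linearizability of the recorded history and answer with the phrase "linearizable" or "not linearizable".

linearizable

one valid linearization: e1, e2, e3, e4, e5, e6, e7, e9, e8, e10
after step 1 (e1 load() → 5): value 5
after step 2 (e2 load() → 5): value 5
after step 3 (e3 load() → 5): value 5
after step 4 (e4 load() → 5): value 5
after step 5 (e5 store(20) (pending, included)): value 20
after step 6 (e6 store(29)): value 29
after step 7 (e7 load() → 29): value 29
after step 8 (e9 store(56)): value 56
after step 9 (e8 store(40)): value 40
after step 10 (e10 load() → 40): value 40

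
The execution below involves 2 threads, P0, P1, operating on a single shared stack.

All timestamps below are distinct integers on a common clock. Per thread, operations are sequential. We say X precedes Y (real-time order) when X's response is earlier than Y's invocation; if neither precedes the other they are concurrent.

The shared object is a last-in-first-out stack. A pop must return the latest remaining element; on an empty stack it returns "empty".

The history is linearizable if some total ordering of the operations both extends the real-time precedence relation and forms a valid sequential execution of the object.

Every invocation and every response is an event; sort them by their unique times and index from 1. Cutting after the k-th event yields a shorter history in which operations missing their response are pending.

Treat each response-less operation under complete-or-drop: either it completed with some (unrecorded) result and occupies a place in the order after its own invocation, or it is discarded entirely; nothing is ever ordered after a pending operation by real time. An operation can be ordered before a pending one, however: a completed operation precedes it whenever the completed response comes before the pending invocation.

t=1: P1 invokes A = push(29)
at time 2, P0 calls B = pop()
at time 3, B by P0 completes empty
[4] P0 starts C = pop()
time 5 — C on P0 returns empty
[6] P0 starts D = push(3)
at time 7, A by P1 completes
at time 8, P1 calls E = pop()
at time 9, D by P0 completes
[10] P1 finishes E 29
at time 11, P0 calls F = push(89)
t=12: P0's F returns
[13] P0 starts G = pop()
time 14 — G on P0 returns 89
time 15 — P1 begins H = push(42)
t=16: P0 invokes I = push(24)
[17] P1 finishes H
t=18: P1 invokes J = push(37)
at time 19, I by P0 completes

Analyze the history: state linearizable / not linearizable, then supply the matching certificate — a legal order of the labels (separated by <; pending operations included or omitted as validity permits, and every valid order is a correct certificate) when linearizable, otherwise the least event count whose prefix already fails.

linearizable — witness: B < C < A < E < D < F < G < H < I

after step 1 (B pop() → empty): stack <>
after step 2 (C pop() → empty): stack <>
after step 3 (A push(29)): stack <29>
after step 4 (E pop() → 29): stack <>
after step 5 (D push(3)): stack <3>
after step 6 (F push(89)): stack <3,89>
after step 7 (G pop() → 89): stack <3>
after step 8 (H push(42)): stack <3,42>
after step 9 (I push(24)): stack <3,42,24>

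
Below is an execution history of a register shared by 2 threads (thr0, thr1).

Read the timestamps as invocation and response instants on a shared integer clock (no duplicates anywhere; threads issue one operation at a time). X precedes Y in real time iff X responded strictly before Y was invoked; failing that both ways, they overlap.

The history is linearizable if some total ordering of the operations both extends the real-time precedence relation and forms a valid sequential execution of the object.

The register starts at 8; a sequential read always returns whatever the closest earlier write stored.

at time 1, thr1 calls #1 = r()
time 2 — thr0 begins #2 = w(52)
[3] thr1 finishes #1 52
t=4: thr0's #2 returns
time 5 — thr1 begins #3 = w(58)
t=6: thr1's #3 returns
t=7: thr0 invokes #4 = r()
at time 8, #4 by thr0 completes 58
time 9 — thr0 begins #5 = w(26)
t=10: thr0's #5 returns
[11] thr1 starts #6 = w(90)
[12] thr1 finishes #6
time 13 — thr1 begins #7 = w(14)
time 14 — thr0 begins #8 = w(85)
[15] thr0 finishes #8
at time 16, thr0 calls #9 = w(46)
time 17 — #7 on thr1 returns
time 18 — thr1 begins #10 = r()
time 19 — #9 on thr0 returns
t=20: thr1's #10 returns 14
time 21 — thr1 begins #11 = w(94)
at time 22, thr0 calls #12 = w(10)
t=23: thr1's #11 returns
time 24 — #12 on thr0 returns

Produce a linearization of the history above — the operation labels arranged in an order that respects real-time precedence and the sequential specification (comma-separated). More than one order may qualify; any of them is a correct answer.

step 1: #2 w(52) — value 52
step 2: #1 r() → 52 — value 52
step 3: #3 w(58) — value 58
step 4: #4 r() → 58 — value 58
step 5: #5 w(26) — value 26
step 6: #6 w(90) — value 90
step 7: #8 w(85) — value 85
step 8: #7 w(14) — value 14
step 9: #10 r() → 14 — value 14
step 10: #9 w(46) — value 46
step 11: #11 w(94) — value 94
step 12: #12 w(10) — value 10

#2, #1, #3, #4, #5, #6, #8, #7, #10, #9, #11, #12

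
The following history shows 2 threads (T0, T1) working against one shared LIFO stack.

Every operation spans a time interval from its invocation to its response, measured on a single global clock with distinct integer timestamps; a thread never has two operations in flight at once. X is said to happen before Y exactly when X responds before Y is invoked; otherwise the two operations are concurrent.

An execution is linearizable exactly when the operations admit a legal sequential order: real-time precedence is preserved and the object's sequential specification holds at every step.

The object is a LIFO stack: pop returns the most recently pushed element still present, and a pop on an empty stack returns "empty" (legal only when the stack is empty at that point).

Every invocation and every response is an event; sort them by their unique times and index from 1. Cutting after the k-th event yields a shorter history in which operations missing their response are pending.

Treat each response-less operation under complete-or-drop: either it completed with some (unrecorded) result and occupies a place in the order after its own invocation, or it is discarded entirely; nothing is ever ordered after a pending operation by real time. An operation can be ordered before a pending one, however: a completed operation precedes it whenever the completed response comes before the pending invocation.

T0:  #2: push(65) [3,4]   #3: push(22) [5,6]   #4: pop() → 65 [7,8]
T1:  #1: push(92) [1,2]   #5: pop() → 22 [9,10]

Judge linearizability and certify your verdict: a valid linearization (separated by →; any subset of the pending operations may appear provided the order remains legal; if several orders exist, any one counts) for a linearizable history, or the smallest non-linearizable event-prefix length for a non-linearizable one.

cut after 7 events: linearizable; cut after 8 events (#4 responds, time 8): not linearizable
the completed operations (4 total) allow one real-time order; the LIFO stack replay rejects it
sample order #1, #2, #3, #4 stalls at step 4 — #4 pop() → 65 has no legal effect

not linearizable — minimal violating prefix: 8 events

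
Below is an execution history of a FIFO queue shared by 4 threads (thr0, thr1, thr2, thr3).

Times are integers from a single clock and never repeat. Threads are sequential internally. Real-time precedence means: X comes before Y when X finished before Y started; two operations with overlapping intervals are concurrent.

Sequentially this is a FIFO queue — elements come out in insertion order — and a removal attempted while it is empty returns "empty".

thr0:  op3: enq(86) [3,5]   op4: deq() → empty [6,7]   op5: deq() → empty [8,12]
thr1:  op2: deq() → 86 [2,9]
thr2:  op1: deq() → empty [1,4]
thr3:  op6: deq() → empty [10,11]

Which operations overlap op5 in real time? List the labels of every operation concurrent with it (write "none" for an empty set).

op2, op6

concurrent with op5 ([8,12]): every op whose interval crosses 8..12
op1 [1,4]: before
op2 [2,9]: concurrent
op3 [3,5]: before
op4 [6,7]: before
op6 [10,11]: concurrent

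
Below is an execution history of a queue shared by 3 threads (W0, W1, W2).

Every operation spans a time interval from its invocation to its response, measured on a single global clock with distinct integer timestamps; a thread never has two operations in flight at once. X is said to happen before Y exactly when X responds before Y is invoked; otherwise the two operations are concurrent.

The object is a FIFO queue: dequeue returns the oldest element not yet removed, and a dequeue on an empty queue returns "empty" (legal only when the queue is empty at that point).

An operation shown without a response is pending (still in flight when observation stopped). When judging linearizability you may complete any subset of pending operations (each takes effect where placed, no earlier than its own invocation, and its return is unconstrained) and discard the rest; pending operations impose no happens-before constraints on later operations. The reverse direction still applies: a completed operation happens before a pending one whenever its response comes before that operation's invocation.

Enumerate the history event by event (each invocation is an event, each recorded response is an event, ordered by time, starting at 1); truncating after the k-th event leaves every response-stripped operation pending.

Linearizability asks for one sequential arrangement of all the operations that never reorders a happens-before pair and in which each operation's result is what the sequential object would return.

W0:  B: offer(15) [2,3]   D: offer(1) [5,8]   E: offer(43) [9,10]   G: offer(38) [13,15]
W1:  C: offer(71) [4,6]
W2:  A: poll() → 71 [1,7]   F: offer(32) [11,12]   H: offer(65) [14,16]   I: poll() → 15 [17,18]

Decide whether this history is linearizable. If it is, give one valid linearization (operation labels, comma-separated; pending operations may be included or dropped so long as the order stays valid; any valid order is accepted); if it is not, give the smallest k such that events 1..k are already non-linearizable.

events 1..6 are fine; event 7 — the response of A at time 7 — makes the prefix non-linearizable
every one of the 3 real-time-consistent orders over 3 completed queue ops fails the sequential spec
every completion of the 1 pending operation (D) was checked; none linearizes
one such order, A, B, C (pending dropped), breaks at step 1 where A poll() → 71 is illegal
one such order, B, A, C (pending dropped), breaks at step 2 where A poll() → 71 is illegal

not linearizable — minimal violating prefix: 7 events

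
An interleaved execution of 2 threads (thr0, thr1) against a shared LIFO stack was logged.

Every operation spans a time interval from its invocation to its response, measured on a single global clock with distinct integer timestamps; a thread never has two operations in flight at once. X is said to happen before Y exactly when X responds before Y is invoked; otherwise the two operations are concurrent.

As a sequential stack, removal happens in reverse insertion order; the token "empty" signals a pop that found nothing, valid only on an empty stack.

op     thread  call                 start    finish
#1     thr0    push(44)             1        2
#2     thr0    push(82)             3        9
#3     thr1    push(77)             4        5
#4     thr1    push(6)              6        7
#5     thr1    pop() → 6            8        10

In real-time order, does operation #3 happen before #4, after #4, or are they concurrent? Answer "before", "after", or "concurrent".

before

#3 spans [4,5], #4 spans [6,7]
resp(#3)=5 < inv(#4)=6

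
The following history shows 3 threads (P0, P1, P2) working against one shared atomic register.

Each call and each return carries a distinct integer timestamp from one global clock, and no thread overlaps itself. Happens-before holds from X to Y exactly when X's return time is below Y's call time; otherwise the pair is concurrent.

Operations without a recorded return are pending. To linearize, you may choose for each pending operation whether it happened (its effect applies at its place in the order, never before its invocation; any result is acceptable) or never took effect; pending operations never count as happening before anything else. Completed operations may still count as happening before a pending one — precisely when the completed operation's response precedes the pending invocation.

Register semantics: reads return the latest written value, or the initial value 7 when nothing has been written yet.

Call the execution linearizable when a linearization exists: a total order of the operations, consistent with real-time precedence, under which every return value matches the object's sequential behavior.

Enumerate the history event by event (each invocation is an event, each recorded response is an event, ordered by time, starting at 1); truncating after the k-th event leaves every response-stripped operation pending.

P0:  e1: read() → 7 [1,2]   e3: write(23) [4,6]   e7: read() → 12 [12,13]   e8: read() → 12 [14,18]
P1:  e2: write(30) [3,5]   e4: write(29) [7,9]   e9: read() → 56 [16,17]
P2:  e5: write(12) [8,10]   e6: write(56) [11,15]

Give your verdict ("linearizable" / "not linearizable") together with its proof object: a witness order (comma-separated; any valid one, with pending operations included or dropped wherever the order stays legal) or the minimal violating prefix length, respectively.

after step 1 (e1 read() → 7): value 7
after step 2 (e2 write(30)): value 30
after step 3 (e3 write(23)): value 23
after step 4 (e4 write(29)): value 29
after step 5 (e5 write(12)): value 12
after step 6 (e7 read() → 12): value 12
after step 7 (e8 read() → 12): value 12
after step 8 (e6 write(56)): value 56
after step 9 (e9 read() → 56): value 56

linearizable — witness: e1, e2, e3, e4, e5, e7, e8, e6, e9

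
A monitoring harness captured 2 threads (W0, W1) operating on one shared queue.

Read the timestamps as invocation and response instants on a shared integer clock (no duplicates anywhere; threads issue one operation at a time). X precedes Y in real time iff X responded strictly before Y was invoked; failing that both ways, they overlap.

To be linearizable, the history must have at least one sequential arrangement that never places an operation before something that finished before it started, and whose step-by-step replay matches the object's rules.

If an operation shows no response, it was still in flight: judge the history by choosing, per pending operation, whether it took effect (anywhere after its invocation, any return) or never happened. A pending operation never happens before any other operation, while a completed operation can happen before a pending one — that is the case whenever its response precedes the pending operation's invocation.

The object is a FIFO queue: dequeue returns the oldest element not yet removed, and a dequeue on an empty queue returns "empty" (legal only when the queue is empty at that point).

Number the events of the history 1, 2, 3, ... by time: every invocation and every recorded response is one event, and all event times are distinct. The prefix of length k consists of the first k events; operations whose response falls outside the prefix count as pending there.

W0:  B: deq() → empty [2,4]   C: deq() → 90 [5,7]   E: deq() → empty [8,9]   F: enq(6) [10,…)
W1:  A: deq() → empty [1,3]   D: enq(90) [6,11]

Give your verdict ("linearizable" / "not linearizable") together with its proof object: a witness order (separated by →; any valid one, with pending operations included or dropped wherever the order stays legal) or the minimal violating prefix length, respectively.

after step 1 (A deq() → empty): queue <>
after step 2 (B deq() → empty): queue <>
after step 3 (D enq(90)): queue <90>
after step 4 (C deq() → 90): queue <>
after step 5 (E deq() → empty): queue <>

linearizable — witness: A → B → D → C → E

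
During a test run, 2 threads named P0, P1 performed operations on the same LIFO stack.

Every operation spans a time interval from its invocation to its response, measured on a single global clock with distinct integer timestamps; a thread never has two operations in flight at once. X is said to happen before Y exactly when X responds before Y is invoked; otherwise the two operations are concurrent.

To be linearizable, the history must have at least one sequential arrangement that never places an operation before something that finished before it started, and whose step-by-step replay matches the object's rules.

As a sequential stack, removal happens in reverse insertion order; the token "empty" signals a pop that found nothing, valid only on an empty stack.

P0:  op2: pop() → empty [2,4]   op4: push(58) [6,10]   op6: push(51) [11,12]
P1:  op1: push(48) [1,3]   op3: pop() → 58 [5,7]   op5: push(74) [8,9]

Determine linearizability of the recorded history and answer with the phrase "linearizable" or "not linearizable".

linearizable

a witness: op2, op1, op4, op3, op5, op6
1. op2 pop() → empty, leaving stack <>
2. op1 push(48), leaving stack <48>
3. op4 push(58), leaving stack <48,58>
4. op3 pop() → 58, leaving stack <48>
5. op5 push(74), leaving stack <48,74>
6. op6 push(51), leaving stack <48,74,51>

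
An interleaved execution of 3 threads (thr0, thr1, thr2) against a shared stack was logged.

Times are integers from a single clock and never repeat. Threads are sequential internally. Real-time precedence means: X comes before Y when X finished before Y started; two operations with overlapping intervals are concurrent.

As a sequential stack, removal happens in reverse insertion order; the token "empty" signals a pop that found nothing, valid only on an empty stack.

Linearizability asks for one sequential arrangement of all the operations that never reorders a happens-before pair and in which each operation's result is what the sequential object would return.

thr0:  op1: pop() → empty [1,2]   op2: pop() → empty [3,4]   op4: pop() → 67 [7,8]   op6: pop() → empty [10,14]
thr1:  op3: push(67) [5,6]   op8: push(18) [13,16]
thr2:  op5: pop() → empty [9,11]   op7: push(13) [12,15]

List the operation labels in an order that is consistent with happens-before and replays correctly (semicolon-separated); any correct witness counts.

op1; op2; op3; op4; op5; op6; op7; op8

after step 1 (op1 pop() → empty): stack <>
after step 2 (op2 pop() → empty): stack <>
after step 3 (op3 push(67)): stack <67>
after step 4 (op4 pop() → 67): stack <>
after step 5 (op5 pop() → empty): stack <>
after step 6 (op6 pop() → empty): stack <>
after step 7 (op7 push(13)): stack <13>
after step 8 (op8 push(18)): stack <13,18>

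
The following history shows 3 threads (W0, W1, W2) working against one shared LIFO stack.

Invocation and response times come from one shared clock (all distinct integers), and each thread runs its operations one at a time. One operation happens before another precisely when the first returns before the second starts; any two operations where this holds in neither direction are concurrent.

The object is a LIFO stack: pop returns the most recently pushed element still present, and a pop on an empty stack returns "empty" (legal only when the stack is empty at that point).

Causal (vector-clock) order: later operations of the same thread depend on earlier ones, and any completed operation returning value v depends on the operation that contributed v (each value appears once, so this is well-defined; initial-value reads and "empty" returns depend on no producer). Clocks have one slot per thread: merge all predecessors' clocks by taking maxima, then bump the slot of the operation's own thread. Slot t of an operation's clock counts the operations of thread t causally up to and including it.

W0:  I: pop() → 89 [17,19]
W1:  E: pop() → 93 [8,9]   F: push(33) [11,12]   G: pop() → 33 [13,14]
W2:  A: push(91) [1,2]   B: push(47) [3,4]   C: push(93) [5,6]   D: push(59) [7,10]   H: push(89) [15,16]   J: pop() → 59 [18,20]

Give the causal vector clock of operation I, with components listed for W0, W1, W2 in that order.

invoked at 1, A has no predecessors; its own W2 bump gives (0, 0, 1)
invoked at 3, B merges VC(A)=(0, 0, 1) and bumps W2's slot → (0, 0, 2)
invoked at 5, C merges VC(B)=(0, 0, 2) and bumps W2's slot → (0, 0, 3)
invoked at 7, D merges VC(C)=(0, 0, 3) and bumps W2's slot → (0, 0, 4)
invoked at 8, E merges VC(C)=(0, 0, 3) and bumps W1's slot → (0, 1, 3)
invoked at 15, H merges VC(D)=(0, 0, 4) and bumps W2's slot → (0, 0, 5)
invoked at 11, F merges VC(E)=(0, 1, 3) and bumps W1's slot → (0, 2, 3)
invoked at 18, J merges VC(D)=(0, 0, 4), VC(H)=(0, 0, 5) and bumps W2's slot → (0, 0, 6)
invoked at 13, G merges VC(F)=(0, 2, 3) and bumps W1's slot → (0, 3, 3)
invoked at 17, I merges VC(H)=(0, 0, 5) and bumps W0's slot → (1, 0, 5)
target: VC(I) = (1, 0, 5)

(1, 0, 5)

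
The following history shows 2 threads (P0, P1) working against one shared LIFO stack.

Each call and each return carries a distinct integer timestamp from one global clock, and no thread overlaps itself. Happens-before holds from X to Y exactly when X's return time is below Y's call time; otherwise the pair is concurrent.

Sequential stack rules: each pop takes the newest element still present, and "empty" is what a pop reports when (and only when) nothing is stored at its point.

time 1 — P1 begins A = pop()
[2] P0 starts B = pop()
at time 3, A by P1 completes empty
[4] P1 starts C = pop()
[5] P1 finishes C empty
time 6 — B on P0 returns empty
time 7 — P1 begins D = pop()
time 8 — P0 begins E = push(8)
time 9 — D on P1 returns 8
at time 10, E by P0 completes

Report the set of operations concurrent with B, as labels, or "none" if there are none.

concurrent with B ([2,6]): every op whose interval crosses 2..6
A [1,3]: concurrent
C [4,5]: concurrent
D [7,9]: after
E [8,10]: after

A, C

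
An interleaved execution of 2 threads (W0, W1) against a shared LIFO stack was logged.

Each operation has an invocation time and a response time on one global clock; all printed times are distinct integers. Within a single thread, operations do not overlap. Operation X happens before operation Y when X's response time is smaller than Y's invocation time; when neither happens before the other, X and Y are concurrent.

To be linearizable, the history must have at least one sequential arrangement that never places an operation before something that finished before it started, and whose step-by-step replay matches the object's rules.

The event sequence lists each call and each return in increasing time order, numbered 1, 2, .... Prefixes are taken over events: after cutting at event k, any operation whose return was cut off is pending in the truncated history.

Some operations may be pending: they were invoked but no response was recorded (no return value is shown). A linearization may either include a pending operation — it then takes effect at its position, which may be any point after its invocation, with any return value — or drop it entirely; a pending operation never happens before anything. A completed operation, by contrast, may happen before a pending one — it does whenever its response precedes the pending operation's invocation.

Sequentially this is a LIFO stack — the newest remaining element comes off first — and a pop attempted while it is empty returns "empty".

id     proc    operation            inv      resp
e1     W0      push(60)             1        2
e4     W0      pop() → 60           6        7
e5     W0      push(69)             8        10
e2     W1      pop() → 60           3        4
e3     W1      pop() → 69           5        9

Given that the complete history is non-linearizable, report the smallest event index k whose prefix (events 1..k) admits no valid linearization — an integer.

events 1..6 are linearizable, e.g. via e1, e2:
after step 1 (e1 push(60)): stack <60>
after step 2 (e2 pop() → 60): stack <>
once event 7 joins (e4's response, time 7), exhaustive search finds no witness
include/drop combinations of the 1 pending operation (e3) were all tried; none helps
for example e1, e2, e4 (pending dropped) fails at step 3: e4 pop() → 60 is not legal there

7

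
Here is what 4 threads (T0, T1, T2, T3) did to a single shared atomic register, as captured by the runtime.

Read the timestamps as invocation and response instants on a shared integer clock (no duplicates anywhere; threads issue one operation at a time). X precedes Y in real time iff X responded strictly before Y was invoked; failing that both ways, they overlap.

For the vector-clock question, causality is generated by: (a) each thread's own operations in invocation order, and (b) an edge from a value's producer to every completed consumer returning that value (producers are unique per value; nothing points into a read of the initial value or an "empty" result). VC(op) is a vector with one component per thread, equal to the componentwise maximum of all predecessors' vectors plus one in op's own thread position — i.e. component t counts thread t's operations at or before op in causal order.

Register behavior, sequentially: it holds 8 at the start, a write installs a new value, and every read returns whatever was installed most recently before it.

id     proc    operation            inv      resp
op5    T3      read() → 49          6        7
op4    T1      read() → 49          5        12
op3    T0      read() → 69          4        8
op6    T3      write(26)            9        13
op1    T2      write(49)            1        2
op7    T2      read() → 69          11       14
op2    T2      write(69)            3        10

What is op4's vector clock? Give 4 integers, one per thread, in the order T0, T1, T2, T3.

(0, 1, 1, 0)

VC(op1, invoked at 1): no causal predecessors; +1 on T2 → (0, 0, 1, 0)
op5, invoked 6, takes VC(op1)=(0, 0, 1, 0) under max, adds 1 for T3 → (0, 0, 1, 1)
op2, invoked 3, takes VC(op1)=(0, 0, 1, 0) under max, adds 1 for T2 → (0, 0, 2, 0)
op4, invoked 5, takes VC(op1)=(0, 0, 1, 0) under max, adds 1 for T1 → (0, 1, 1, 0)
op6, invoked 9, takes VC(op5)=(0, 0, 1, 1) under max, adds 1 for T3 → (0, 0, 1, 2)
op7, invoked 11, takes VC(op2)=(0, 0, 2, 0) under max, adds 1 for T2 → (0, 0, 3, 0)
op3, invoked 4, takes VC(op2)=(0, 0, 2, 0) under max, adds 1 for T0 → (1, 0, 2, 0)
target: VC(op4) = (0, 1, 1, 0)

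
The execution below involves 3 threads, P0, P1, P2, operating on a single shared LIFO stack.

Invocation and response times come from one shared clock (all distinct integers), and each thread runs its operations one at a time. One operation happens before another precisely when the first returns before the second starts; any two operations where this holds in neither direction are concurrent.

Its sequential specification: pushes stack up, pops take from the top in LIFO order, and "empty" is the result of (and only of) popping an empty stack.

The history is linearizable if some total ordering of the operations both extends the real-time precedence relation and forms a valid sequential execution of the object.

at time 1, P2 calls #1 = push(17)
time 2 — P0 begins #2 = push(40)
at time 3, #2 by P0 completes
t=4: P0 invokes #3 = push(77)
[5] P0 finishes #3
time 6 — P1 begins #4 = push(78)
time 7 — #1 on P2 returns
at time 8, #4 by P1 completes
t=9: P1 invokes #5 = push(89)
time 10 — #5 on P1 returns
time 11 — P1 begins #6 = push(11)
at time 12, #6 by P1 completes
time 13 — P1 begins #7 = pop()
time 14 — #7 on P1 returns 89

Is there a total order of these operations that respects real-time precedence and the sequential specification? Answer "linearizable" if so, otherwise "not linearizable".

not linearizable

cut after 13 events: linearizable; cut after 14 events (#7 responds, time 14): not linearizable
all 4 real-time-respecting orders fail — 7 completed LIFO stack operations, no legal replay
take #1, #2, #3, #4, #5, #6, #7: step 7 already fails, because #7 pop() → 89 cannot occur there
take #2, #1, #3, #4, #5, #6, #7: step 7 already fails, because #7 pop() → 89 cannot occur there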